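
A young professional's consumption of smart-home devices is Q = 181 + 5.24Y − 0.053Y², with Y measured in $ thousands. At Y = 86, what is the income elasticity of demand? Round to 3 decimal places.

-1.391

At Y = 86: Q = 239.6520.
dQ/dY = 5.24 − 0.106Y = -3.87600.
η = (dQ/dY)·(Y/Q) = -3.87600 × (86/239.6520) = -1.391.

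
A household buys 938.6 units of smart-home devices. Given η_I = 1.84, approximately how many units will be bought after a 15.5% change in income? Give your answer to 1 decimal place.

%ΔQ ≈ η × %ΔI = 1.84 × 15.5% = 28.52%.
New Q ≈ 938.6 × (1 + 0.2852) = 1206.3.

1206.3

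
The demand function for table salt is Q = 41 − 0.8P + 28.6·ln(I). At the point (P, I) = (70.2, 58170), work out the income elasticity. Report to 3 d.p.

0.096

At P = 70.2, I = 58170: Q = 298.614.
Holding P constant, ∂Q/∂I = 28.6/I = 0.000491662.
η_I = (∂Q/∂I)·(I/Q) = 0.000491662 × (58170/298.614) = 0.096.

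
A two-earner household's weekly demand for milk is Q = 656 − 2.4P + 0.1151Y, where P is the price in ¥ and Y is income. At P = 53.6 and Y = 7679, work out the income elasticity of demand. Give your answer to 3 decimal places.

At P = 53.6, Y = 7679: Q = 1411.213.
Holding P constant, ∂Q/∂Y = 0.1151.
η_Y = (∂Q/∂Y)·(Y/Q) = 0.1151 × (7679/1411.213) = 0.626.

0.626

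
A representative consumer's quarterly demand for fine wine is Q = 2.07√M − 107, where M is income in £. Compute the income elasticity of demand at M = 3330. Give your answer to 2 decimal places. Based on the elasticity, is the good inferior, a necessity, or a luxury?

At M = 3330: Q = 12.452.
dQ/dM = 2.07/(2√M) = 0.0179357 at this income.
η = (dQ/dM)·(M/Q) = 0.0179357 × (3330/12.452) = 4.80.
Since η > 1, the good is a luxury.

4.80 (luxury)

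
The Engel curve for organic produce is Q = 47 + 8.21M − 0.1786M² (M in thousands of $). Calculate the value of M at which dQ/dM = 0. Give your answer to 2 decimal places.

22.98

dQ/dM = 8.21 − 0.3572M.
The good is inferior where dQ/dM < 0. Setting dQ/dM = 0 gives M = 8.21 / 0.3572 = 22.98.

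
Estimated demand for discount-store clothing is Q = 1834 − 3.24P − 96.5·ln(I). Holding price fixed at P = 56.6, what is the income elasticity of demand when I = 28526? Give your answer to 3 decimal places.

At P = 56.6, I = 28526: Q = 660.664.
Holding P constant, ∂Q/∂I = -96.5/I = -0.00338288.
η_I = (∂Q/∂I)·(I/Q) = -0.00338288 × (28526/660.664) = -0.146.

-0.146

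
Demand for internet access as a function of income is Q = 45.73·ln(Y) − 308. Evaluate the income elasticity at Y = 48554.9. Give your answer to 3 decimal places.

0.247

At Y = 48554.9: Q = 185.447.
dQ/dY = 45.73/Y = 0.00094182 at this income.
η = (dQ/dY)·(Y/Q) = 0.00094182 × (48554.9/185.447) = 0.247.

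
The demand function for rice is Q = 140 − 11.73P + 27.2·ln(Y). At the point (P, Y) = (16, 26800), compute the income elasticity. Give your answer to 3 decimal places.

At P = 16, Y = 26800: Q = 229.655.
Holding P constant, ∂Q/∂Y = 27.2/Y = 0.00101493.
η_Y = (∂Q/∂Y)·(Y/Q) = 0.00101493 × (26800/229.655) = 0.118.

0.118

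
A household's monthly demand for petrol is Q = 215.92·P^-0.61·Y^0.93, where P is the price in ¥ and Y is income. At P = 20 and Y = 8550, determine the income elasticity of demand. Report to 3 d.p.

0.930

For a multiplicative demand Q = A·P^α·Y^β, the income elasticity is β everywhere.
Here β = 0.93, so η = 0.930.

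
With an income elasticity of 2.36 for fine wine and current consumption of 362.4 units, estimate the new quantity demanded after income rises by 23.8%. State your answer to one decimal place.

566.0

%ΔQ ≈ η × %ΔI = 2.36 × 23.8% = 56.168%.
New Q ≈ 362.4 × (1 + 0.56168) = 566.0.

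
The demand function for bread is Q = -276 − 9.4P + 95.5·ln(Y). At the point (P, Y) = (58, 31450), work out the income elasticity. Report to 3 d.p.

0.569

At P = 58, Y = 31450: Q = 167.813.
Holding P constant, ∂Q/∂Y = 95.5/Y = 0.00303657.
η_Y = (∂Q/∂Y)·(Y/Q) = 0.00303657 × (31450/167.813) = 0.569.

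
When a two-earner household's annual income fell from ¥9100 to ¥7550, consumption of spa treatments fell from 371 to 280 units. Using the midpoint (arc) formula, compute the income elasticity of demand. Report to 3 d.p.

ΔQ = 280 − 371 = -91; midpoint Q̄ = (371 + 280)/2 = 325.5.
ΔI = 7550 − 9100 = -1550; midpoint Ī = (9100 + 7550)/2 = 8325.
η = (ΔQ/Q̄) ÷ (ΔI/Ī) = (-91/325.5) ÷ (-1550/8325) = 1.502.

1.502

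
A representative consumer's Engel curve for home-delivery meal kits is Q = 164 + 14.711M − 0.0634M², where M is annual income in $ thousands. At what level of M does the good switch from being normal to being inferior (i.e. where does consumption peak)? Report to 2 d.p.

dQ/dM = 14.711 − 0.1268M.
The good is inferior where dQ/dM < 0. Setting dQ/dM = 0 gives M = 14.711 / 0.1268 = 116.02.

116.02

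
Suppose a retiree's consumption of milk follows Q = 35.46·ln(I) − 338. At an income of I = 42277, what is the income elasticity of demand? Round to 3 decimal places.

0.893

At I = 42277: Q = 39.720.
dQ/dI = 35.46/I = 0.000838754 at this income.
η = (dQ/dI)·(I/Q) = 0.000838754 × (42277/39.720) = 0.893.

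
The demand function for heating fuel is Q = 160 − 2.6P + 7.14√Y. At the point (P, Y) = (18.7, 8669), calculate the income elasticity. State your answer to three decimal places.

0.428

At P = 18.7, Y = 8669: Q = 776.167.
Holding P constant, ∂Q/∂Y = 7.14/(2√Y) = 0.0383428.
η_Y = (∂Q/∂Y)·(Y/Q) = 0.0383428 × (8669/776.167) = 0.428.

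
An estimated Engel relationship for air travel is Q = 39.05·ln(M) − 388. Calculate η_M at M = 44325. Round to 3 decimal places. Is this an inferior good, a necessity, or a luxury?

At M = 44325: Q = 29.808.
dQ/dM = 39.05/M = 0.000880993 at this income.
η = (dQ/dM)·(M/Q) = 0.000880993 × (44325/29.808) = 1.310.
Since η > 1, the good is a luxury.

1.310 (luxury)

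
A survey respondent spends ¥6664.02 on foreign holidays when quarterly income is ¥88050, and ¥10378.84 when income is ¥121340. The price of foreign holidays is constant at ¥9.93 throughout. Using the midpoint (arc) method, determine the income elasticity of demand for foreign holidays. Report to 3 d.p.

With a constant price, Q₁ = 6664.02/9.93 = 671.100 and Q₂ = 10378.84/9.93 = 1045.200 (equivalently, work directly with expenditure since P cancels).
Midpoint %ΔQ = (10378.84 − 6664.02)/8521.43 = 0.43594; midpoint %ΔI = (121340 − 88050)/104695 = 0.31797.
η = 0.43594 / 0.31797 = 1.371.

1.371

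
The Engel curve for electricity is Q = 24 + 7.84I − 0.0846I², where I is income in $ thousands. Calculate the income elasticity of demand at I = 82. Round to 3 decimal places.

-5.048

At I = 82: Q = 98.0296.
dQ/dI = 7.84 − 0.1692I = -6.03440.
η = (dQ/dI)·(I/Q) = -6.03440 × (82/98.0296) = -5.048.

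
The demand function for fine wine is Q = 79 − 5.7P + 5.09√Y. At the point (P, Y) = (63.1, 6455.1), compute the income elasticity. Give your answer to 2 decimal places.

At P = 63.1, Y = 6455.1: Q = 128.279.
Holding P constant, ∂Q/∂Y = 5.09/(2√Y) = 0.0316764.
η_Y = (∂Q/∂Y)·(Y/Q) = 0.0316764 × (6455.1/128.279) = 1.59.

1.59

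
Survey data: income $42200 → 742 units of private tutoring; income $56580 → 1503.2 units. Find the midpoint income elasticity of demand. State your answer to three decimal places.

2.329

ΔQ = 1503.2 − 742 = 761.2; midpoint Q̄ = (742 + 1503.2)/2 = 1122.6.
ΔI = 56580 − 42200 = 14380; midpoint Ī = (42200 + 56580)/2 = 49390.
η = (ΔQ/Q̄) ÷ (ΔI/Ī) = (761.2/1122.6) ÷ (14380/49390) = 2.329.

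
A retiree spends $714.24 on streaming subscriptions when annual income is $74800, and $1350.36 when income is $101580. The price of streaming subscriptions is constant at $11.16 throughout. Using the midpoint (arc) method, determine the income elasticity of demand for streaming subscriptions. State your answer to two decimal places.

2.03

With a constant price, Q₁ = 714.24/11.16 = 64.000 and Q₂ = 1350.36/11.16 = 121.000 (equivalently, work directly with expenditure since P cancels).
Midpoint %ΔQ = (1350.36 − 714.24)/1032.30 = 0.61622; midpoint %ΔI = (101580 − 74800)/88190 = 0.30366.
η = 0.61622 / 0.30366 = 2.03.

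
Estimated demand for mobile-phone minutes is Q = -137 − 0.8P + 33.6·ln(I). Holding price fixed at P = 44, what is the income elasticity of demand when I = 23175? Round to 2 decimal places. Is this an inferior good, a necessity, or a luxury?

At P = 44, I = 23175: Q = 165.508.
Holding P constant, ∂Q/∂I = 33.6/I = 0.00144984.
η_I = (∂Q/∂I)·(I/Q) = 0.00144984 × (23175/165.508) = 0.20.
Since 0 < η < 1, this is a necessity.

0.20 (necessity)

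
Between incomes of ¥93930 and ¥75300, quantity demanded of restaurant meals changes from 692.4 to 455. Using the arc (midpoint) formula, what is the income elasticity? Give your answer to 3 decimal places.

ΔQ = 455 − 692.4 = -237.4; midpoint Q̄ = (692.4 + 455)/2 = 573.7.
ΔI = 75300 − 93930 = -18630; midpoint Ī = (93930 + 75300)/2 = 84615.
η = (ΔQ/Q̄) ÷ (ΔI/Ī) = (-237.4/573.7) ÷ (-18630/84615) = 1.879.

1.879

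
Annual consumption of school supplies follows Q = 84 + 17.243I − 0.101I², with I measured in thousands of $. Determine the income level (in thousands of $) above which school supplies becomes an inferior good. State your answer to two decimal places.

85.36

dQ/dI = 17.243 − 0.202I.
The good is inferior where dQ/dI < 0. Setting dQ/dI = 0 gives I = 17.243 / 0.202 = 85.36.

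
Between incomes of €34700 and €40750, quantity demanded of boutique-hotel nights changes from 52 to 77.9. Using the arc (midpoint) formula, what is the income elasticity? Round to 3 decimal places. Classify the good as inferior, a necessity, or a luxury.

ΔQ = 77.9 − 52 = 25.9; midpoint Q̄ = (52 + 77.9)/2 = 64.95.
ΔI = 40750 − 34700 = 6050; midpoint Ī = (34700 + 40750)/2 = 37725.
η = (ΔQ/Q̄) ÷ (ΔI/Ī) = (25.9/64.95) ÷ (6050/37725) = 2.487.
η > 1 ⇒ luxury.

2.487 (luxury)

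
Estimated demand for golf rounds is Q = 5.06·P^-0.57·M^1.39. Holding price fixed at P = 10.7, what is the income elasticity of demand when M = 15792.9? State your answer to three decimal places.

1.390

For a multiplicative demand Q = A·P^α·M^β, the income elasticity is β everywhere.
Here β = 1.39, so η = 1.390.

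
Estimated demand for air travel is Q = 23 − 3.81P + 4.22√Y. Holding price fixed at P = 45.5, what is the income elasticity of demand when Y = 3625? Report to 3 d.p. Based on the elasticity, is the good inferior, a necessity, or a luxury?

1.225 (luxury)

At P = 45.5, Y = 3625: Q = 103.723.
Holding P constant, ∂Q/∂Y = 4.22/(2√Y) = 0.0350452.
η_Y = (∂Q/∂Y)·(Y/Q) = 0.0350452 × (3625/103.723) = 1.225.
Since η > 1, this is a luxury.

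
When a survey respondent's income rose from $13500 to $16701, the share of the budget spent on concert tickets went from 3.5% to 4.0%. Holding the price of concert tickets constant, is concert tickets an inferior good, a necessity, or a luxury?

luxury

The budget share rises as income rises, so η > 1.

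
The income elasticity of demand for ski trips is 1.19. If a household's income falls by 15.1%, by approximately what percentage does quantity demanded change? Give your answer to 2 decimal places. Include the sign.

-17.97%

%ΔQ ≈ η × %ΔI = 1.19 × (-15.1%) = -17.97%.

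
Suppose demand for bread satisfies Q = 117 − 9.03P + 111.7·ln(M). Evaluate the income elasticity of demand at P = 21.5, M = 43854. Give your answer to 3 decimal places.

At P = 21.5, M = 43854: Q = 1116.774.
Holding P constant, ∂Q/∂M = 111.7/M = 0.00254709.
η_M = (∂Q/∂M)·(M/Q) = 0.00254709 × (43854/1116.774) = 0.100.

0.100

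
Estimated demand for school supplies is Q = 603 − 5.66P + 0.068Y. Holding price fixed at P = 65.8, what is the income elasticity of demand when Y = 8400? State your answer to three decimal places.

0.712

At P = 65.8, Y = 8400: Q = 801.772.
Holding P constant, ∂Q/∂Y = 0.068.
η_Y = (∂Q/∂Y)·(Y/Q) = 0.068 × (8400/801.772) = 0.712.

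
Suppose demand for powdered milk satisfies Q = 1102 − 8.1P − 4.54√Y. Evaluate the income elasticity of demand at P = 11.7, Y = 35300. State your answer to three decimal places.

At P = 11.7, Y = 35300: Q = 154.241.
Holding P constant, ∂Q/∂Y = -4.54/(2√Y) = -0.012082.
η_Y = (∂Q/∂Y)·(Y/Q) = -0.012082 × (35300/154.241) = -2.765.

-2.765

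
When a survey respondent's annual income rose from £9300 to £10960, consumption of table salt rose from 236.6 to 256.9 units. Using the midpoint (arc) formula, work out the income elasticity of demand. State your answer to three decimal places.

ΔQ = 256.9 − 236.6 = 20.3; midpoint Q̄ = (236.6 + 256.9)/2 = 246.75.
ΔI = 10960 − 9300 = 1660; midpoint Ī = (9300 + 10960)/2 = 10130.
η = (ΔQ/Q̄) ÷ (ΔI/Ī) = (20.3/246.75) ÷ (1660/10130) = 0.502.

0.502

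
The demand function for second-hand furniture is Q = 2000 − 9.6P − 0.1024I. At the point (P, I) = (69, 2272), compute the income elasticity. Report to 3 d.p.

At P = 69, I = 2272: Q = 1104.947.
Holding P constant, ∂Q/∂I = −0.1024.
η_I = (∂Q/∂I)·(I/Q) = -0.1024 × (2272/1104.947) = -0.211.

-0.211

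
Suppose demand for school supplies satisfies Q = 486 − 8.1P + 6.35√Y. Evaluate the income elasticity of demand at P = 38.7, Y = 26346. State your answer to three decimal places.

0.428

At P = 38.7, Y = 26346: Q = 1203.227.
Holding P constant, ∂Q/∂Y = 6.35/(2√Y) = 0.0195608.
η_Y = (∂Q/∂Y)·(Y/Q) = 0.0195608 × (26346/1203.227) = 0.428.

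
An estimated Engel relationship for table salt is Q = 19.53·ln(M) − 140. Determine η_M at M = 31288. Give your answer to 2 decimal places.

0.31

At M = 31288: Q = 62.155.
dQ/dM = 19.53/M = 0.000624201 at this income.
η = (dQ/dM)·(M/Q) = 0.000624201 × (31288/62.155) = 0.31.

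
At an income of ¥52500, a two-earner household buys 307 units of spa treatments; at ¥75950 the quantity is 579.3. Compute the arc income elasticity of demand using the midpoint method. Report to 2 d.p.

ΔQ = 579.3 − 307 = 272.3; midpoint Q̄ = (307 + 579.3)/2 = 443.15.
ΔI = 75950 − 52500 = 23450; midpoint Ī = (52500 + 75950)/2 = 64225.
η = (ΔQ/Q̄) ÷ (ΔI/Ī) = (272.3/443.15) ÷ (23450/64225) = 1.68.

1.68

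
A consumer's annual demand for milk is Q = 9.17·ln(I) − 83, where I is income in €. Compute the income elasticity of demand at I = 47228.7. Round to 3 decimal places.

At I = 47228.7: Q = 15.694.
dQ/dI = 9.17/I = 0.000194162 at this income.
η = (dQ/dI)·(I/Q) = 0.000194162 × (47228.7/15.694) = 0.584.

0.584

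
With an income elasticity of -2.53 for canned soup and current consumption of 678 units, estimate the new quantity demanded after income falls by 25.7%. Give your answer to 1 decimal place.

1118.8

%ΔQ ≈ η × %ΔI = -2.53 × (-25.7%) = 65.021%.
New Q ≈ 678 × (1 + 0.65021) = 1118.8.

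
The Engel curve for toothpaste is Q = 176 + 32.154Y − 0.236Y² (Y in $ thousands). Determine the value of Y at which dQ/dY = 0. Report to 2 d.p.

68.12

dQ/dY = 32.154 − 0.472Y.
The good is inferior where dQ/dY < 0. Setting dQ/dY = 0 gives Y = 32.154 / 0.472 = 68.12.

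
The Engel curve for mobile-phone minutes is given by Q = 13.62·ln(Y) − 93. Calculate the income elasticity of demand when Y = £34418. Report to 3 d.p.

At Y = 34418: Q = 49.279.
dQ/dY = 13.62/Y = 0.000395723 at this income.
η = (dQ/dY)·(Y/Q) = 0.000395723 × (34418/49.279) = 0.276.

0.276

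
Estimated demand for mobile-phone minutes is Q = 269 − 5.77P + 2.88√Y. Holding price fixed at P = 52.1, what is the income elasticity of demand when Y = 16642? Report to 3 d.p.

0.547

At P = 52.1, Y = 16642: Q = 339.914.
Holding P constant, ∂Q/∂Y = 2.88/(2√Y) = 0.0111625.
η_Y = (∂Q/∂Y)·(Y/Q) = 0.0111625 × (16642/339.914) = 0.547.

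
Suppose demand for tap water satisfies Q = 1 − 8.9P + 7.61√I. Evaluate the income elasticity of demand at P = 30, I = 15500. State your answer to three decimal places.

0.695

At P = 30, I = 15500: Q = 681.437.
Holding P constant, ∂Q/∂I = 7.61/(2√I) = 0.0305625.
η_I = (∂Q/∂I)·(I/Q) = 0.0305625 × (15500/681.437) = 0.695.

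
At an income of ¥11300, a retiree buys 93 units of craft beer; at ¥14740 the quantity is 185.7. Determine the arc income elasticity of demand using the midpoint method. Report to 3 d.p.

ΔQ = 185.7 − 93 = 92.7; midpoint Q̄ = (93 + 185.7)/2 = 139.35.
ΔI = 14740 − 11300 = 3440; midpoint Ī = (11300 + 14740)/2 = 13020.
η = (ΔQ/Q̄) ÷ (ΔI/Ī) = (92.7/139.35) ÷ (3440/13020) = 2.518.

2.518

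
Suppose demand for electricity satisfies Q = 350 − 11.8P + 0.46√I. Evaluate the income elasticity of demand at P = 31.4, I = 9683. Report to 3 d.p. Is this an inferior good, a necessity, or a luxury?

At P = 31.4, I = 9683: Q = 24.745.
Holding P constant, ∂Q/∂I = 0.46/(2√I) = 0.00233735.
η_I = (∂Q/∂I)·(I/Q) = 0.00233735 × (9683/24.745) = 0.915.
Since 0 < η < 1, this is a necessity.

0.915 (necessity)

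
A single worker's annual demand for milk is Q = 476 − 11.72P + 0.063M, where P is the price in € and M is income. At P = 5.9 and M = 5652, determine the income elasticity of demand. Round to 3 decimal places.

0.467

At P = 5.9, M = 5652: Q = 762.928.
Holding P constant, ∂Q/∂M = 0.063.
η_M = (∂Q/∂M)·(M/Q) = 0.063 × (5652/762.928) = 0.467.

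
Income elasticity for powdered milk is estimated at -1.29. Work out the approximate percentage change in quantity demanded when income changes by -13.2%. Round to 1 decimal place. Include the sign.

17.0%

%ΔQ ≈ η × %ΔI = -1.29 × (-13.2%) = 17.0%.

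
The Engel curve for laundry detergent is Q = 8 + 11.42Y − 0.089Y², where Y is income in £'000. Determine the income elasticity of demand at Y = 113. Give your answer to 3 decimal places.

At Y = 113: Q = 162.0190.
dQ/dY = 11.42 − 0.178Y = -8.69400.
η = (dQ/dY)·(Y/Q) = -8.69400 × (113/162.0190) = -6.064.

-6.064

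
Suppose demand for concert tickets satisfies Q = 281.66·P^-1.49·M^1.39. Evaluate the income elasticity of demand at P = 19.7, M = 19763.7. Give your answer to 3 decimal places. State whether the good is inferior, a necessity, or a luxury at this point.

1.390 (luxury)

For a multiplicative demand Q = A·P^α·M^β, the income elasticity is β everywhere.
Here β = 1.39, so η = 1.390.
Since η > 1, this is a luxury.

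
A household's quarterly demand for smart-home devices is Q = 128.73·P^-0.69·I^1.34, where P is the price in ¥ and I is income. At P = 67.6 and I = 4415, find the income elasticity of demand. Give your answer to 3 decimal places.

1.340

For a multiplicative demand Q = A·P^α·I^β, the income elasticity is β everywhere.
Here β = 1.34, so η = 1.340.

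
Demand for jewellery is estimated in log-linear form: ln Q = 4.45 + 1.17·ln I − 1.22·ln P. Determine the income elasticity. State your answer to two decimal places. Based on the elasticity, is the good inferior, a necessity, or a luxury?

In a log-linear demand, the coefficient on ln I is the income elasticity.
So η = 1.17.
η > 1 ⇒ luxury.

1.17 (luxury)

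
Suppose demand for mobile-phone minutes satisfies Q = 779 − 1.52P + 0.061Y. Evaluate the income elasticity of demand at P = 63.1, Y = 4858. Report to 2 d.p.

At P = 63.1, Y = 4858: Q = 979.426.
Holding P constant, ∂Q/∂Y = 0.061.
η_Y = (∂Q/∂Y)·(Y/Q) = 0.061 × (4858/979.426) = 0.30.

0.30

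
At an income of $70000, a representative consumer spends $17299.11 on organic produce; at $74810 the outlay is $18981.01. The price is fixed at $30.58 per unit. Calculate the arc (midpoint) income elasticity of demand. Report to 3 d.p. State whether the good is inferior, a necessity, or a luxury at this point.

With a constant price, Q₁ = 17299.11/30.58 = 565.700 and Q₂ = 18981.01/30.58 = 620.700 (equivalently, work directly with expenditure since P cancels).
Midpoint %ΔQ = (18981.01 − 17299.11)/18140.06 = 0.09272; midpoint %ΔI = (74810 − 70000)/72405 = 0.06643.
η = 0.09272 / 0.06643 = 1.396.
η > 1 ⇒ luxury.

1.396 (luxury)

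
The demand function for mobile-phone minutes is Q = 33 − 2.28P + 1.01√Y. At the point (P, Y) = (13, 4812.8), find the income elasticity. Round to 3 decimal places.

0.477

At P = 13, Y = 4812.8: Q = 73.428.
Holding P constant, ∂Q/∂Y = 1.01/(2√Y) = 0.00727935.
η_Y = (∂Q/∂Y)·(Y/Q) = 0.00727935 × (4812.8/73.428) = 0.477.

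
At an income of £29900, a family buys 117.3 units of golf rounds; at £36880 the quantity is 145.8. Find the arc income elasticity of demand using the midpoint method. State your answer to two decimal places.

1.04

ΔQ = 145.8 − 117.3 = 28.5; midpoint Q̄ = (117.3 + 145.8)/2 = 131.55.
ΔI = 36880 − 29900 = 6980; midpoint Ī = (29900 + 36880)/2 = 33390.
η = (ΔQ/Q̄) ÷ (ΔI/Ī) = (28.5/131.55) ÷ (6980/33390) = 1.04.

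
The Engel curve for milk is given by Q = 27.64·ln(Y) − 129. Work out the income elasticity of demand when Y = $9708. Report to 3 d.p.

At Y = 9708: Q = 124.755.
dQ/dY = 27.64/Y = 0.00284714 at this income.
η = (dQ/dY)·(Y/Q) = 0.00284714 × (9708/124.755) = 0.222.

0.222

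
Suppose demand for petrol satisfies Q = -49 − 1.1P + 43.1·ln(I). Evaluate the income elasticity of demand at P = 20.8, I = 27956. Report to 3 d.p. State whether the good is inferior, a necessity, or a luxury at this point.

0.117 (necessity)

At P = 20.8, I = 27956: Q = 369.394.
Holding P constant, ∂Q/∂I = 43.1/I = 0.00154171.
η_I = (∂Q/∂I)·(I/Q) = 0.00154171 × (27956/369.394) = 0.117.
Since 0 < η < 1, this is a necessity.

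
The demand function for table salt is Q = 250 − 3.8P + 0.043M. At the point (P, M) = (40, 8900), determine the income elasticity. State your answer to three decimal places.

At P = 40, M = 8900: Q = 480.700.
Holding P constant, ∂Q/∂M = 0.043.
η_M = (∂Q/∂M)·(M/Q) = 0.043 × (8900/480.700) = 0.796.

0.796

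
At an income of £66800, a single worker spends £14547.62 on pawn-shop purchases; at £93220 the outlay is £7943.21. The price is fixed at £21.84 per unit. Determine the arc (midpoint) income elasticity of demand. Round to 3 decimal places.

With a constant price, Q₁ = 14547.62/21.84 = 666.100 and Q₂ = 7943.21/21.84 = 363.700 (equivalently, work directly with expenditure since P cancels).
Midpoint %ΔQ = (7943.21 − 14547.62)/11245.42 = -0.58730; midpoint %ΔI = (93220 − 66800)/80010 = 0.33021.
η = -0.58730 / 0.33021 = -1.779.

-1.779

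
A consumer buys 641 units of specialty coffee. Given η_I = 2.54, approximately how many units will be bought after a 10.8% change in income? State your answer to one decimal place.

816.8

%ΔQ ≈ η × %ΔI = 2.54 × 10.8% = 27.432%.
New Q ≈ 641 × (1 + 0.27432) = 816.8.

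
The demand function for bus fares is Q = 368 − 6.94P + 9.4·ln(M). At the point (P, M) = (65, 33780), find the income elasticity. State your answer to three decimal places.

At P = 65, M = 33780: Q = 14.920.
Holding P constant, ∂Q/∂M = 9.4/M = 0.000278271.
η_M = (∂Q/∂M)·(M/Q) = 0.000278271 × (33780/14.920) = 0.630.

0.630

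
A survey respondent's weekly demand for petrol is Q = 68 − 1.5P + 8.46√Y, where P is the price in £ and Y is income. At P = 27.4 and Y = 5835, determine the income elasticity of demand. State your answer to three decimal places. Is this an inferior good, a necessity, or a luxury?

0.480 (necessity)

At P = 27.4, Y = 5835: Q = 673.135.
Holding P constant, ∂Q/∂Y = 8.46/(2√Y) = 0.0553758.
η_Y = (∂Q/∂Y)·(Y/Q) = 0.0553758 × (5835/673.135) = 0.480.
Since 0 < η < 1, this is a necessity.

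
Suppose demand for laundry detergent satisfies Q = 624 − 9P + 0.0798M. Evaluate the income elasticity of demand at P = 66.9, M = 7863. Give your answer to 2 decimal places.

At P = 66.9, M = 7863: Q = 649.367.
Holding P constant, ∂Q/∂M = 0.0798.
η_M = (∂Q/∂M)·(M/Q) = 0.0798 × (7863/649.367) = 0.97.

0.97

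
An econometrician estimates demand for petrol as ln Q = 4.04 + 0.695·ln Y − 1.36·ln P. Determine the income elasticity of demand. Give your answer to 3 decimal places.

0.695

In a log-linear demand, the coefficient on ln Y is the income elasticity.
So η = 0.695.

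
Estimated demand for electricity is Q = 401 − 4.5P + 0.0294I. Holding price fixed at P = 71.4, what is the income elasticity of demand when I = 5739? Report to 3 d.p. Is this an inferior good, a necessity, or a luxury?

At P = 71.4, I = 5739: Q = 248.427.
Holding P constant, ∂Q/∂I = 0.0294.
η_I = (∂Q/∂I)·(I/Q) = 0.0294 × (5739/248.427) = 0.679.
Since 0 < η < 1, this is a necessity.

0.679 (necessity)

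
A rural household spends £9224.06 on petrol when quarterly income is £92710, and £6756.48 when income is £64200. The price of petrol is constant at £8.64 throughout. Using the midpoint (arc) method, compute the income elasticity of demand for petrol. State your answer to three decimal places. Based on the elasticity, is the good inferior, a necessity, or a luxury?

With a constant price, Q₁ = 9224.06/8.64 = 1067.600 and Q₂ = 6756.48/8.64 = 782.000 (equivalently, work directly with expenditure since P cancels).
Midpoint %ΔQ = (6756.48 − 9224.06)/7990.27 = -0.30882; midpoint %ΔI = (64200 − 92710)/78455 = -0.36339.
η = -0.30882 / -0.36339 = 0.850.
0 < η < 1 ⇒ necessity.

0.850 (necessity)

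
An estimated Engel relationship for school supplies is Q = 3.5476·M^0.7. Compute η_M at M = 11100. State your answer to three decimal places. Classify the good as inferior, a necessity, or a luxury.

0.700 (necessity)

For Q = A·M^β the income elasticity is constant and equal to β.
Here β = 0.7, so η = 0.700.
Since 0 < η < 1, the good is a necessity.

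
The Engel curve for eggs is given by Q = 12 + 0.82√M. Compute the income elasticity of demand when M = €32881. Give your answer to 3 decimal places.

0.463

At M = 32881: Q = 160.692.
dQ/dM = 0.82/(2√M) = 0.00226106 at this income.
η = (dQ/dM)·(M/Q) = 0.00226106 × (32881/160.692) = 0.463.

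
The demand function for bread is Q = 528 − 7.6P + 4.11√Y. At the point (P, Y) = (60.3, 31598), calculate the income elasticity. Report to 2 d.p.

0.46

At P = 60.3, Y = 31598: Q = 800.306.
Holding P constant, ∂Q/∂Y = 4.11/(2√Y) = 0.0115606.
η_Y = (∂Q/∂Y)·(Y/Q) = 0.0115606 × (31598/800.306) = 0.46.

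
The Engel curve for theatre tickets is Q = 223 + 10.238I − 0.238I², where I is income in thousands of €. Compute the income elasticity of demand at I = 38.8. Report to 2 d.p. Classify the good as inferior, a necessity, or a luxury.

At I = 38.8: Q = 261.9397.
dQ/dI = 10.238 − 0.476I = -8.23080.
η = (dQ/dI)·(I/Q) = -8.23080 × (38.8/261.9397) = -1.22.
η < 0 ⇒ inferior good.

-1.22 (inferior good)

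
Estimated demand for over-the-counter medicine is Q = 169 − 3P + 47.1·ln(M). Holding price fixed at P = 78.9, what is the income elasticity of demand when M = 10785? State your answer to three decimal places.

0.127

At P = 78.9, M = 10785: Q = 369.666.
Holding P constant, ∂Q/∂M = 47.1/M = 0.00436718.
η_M = (∂Q/∂M)·(M/Q) = 0.00436718 × (10785/369.666) = 0.127.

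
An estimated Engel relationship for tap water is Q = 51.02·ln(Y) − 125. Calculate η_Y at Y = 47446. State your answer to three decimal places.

0.120

At Y = 47446: Q = 424.350.
dQ/dY = 51.02/Y = 0.00107533 at this income.
η = (dQ/dY)·(Y/Q) = 0.00107533 × (47446/424.350) = 0.120.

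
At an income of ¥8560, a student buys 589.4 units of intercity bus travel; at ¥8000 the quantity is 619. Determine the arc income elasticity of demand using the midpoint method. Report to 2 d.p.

ΔQ = 619 − 589.4 = 29.6; midpoint Q̄ = (589.4 + 619)/2 = 604.2.
ΔI = 8000 − 8560 = -560; midpoint Ī = (8560 + 8000)/2 = 8280.
η = (ΔQ/Q̄) ÷ (ΔI/Ī) = (29.6/604.2) ÷ (-560/8280) = -0.72.

-0.72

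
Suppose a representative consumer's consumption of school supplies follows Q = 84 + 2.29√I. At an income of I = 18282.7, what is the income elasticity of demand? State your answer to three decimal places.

0.393

At I = 18282.7: Q = 393.639.
dQ/dI = 2.29/(2√I) = 0.00846809 at this income.
η = (dQ/dI)·(I/Q) = 0.00846809 × (18282.7/393.639) = 0.393.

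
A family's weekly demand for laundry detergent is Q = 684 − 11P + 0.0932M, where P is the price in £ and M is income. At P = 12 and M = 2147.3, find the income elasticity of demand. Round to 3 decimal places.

0.266

At P = 12, M = 2147.3: Q = 752.128.
Holding P constant, ∂Q/∂M = 0.0932.
η_M = (∂Q/∂M)·(M/Q) = 0.0932 × (2147.3/752.128) = 0.266.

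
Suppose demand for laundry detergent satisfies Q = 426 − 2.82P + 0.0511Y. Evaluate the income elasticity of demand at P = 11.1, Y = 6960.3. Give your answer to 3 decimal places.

At P = 11.1, Y = 6960.3: Q = 750.369.
Holding P constant, ∂Q/∂Y = 0.0511.
η_Y = (∂Q/∂Y)·(Y/Q) = 0.0511 × (6960.3/750.369) = 0.474.

0.474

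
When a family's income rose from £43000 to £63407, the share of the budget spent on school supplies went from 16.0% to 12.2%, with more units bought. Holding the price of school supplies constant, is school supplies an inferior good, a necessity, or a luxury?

Quantity rises but the budget share falls as income rises, so 0 < η < 1.

necessity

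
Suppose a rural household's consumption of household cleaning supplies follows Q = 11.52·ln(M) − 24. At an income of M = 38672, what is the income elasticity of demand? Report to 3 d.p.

At M = 38672: Q = 97.684.
dQ/dM = 11.52/M = 0.00029789 at this income.
η = (dQ/dM)·(M/Q) = 0.00029789 × (38672/97.684) = 0.118.

0.118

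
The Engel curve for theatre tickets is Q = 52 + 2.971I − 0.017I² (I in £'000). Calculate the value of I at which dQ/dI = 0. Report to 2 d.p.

87.38

dQ/dI = 2.971 − 0.034I.
The good is inferior where dQ/dI < 0. Setting dQ/dI = 0 gives I = 2.971 / 0.034 = 87.38.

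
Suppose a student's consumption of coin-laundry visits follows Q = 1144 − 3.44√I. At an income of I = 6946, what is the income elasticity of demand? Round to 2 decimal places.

At I = 6946: Q = 857.301.
dQ/dI = -3.44/(2√I) = -0.0206377 at this income.
η = (dQ/dI)·(I/Q) = -0.0206377 × (6946/857.301) = -0.17.

-0.17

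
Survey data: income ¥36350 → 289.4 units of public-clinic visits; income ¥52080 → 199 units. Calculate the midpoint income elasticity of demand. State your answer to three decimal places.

ΔQ = 199 − 289.4 = -90.4; midpoint Q̄ = (289.4 + 199)/2 = 244.2.
ΔI = 52080 − 36350 = 15730; midpoint Ī = (36350 + 52080)/2 = 44215.
η = (ΔQ/Q̄) ÷ (ΔI/Ī) = (-90.4/244.2) ÷ (15730/44215) = -1.041.

-1.041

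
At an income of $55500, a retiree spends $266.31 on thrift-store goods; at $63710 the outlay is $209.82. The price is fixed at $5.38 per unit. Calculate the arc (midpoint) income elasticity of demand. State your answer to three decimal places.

With a constant price, Q₁ = 266.31/5.38 = 49.500 and Q₂ = 209.82/5.38 = 39.000 (equivalently, work directly with expenditure since P cancels).
Midpoint %ΔQ = (209.82 − 266.31)/238.07 = -0.23729; midpoint %ΔI = (63710 − 55500)/59605 = 0.13774.
η = -0.23729 / 0.13774 = -1.723.

-1.723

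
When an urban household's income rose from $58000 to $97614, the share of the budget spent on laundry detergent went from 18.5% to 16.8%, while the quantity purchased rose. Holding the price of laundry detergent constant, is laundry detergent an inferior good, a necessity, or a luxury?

necessity

Quantity rises but the budget share falls as income rises, so 0 < η < 1.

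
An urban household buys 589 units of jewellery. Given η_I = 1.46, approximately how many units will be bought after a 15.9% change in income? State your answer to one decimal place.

%ΔQ ≈ η × %ΔI = 1.46 × 15.9% = 23.214%.
New Q ≈ 589 × (1 + 0.23214) = 725.7.

725.7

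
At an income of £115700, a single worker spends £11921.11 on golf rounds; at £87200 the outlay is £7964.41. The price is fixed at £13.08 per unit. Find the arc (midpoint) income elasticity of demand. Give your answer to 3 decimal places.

1.417

With a constant price, Q₁ = 11921.11/13.08 = 911.400 and Q₂ = 7964.41/13.08 = 608.900 (equivalently, work directly with expenditure since P cancels).
Midpoint %ΔQ = (7964.41 − 11921.11)/9942.76 = -0.39795; midpoint %ΔI = (87200 − 115700)/101450 = -0.28093.
η = -0.39795 / -0.28093 = 1.417.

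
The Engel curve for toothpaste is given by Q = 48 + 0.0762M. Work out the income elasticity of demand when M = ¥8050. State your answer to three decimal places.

At M = 8050: Q = 661.410.
dQ/dM = 0.0762.
η = (dQ/dM)·(M/Q) = 0.0762 × (8050/661.410) = 0.927.

0.927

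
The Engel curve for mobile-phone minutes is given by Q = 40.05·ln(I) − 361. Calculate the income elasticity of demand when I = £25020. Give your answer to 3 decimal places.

At I = 25020: Q = 44.604.
dQ/dI = 40.05/I = 0.00160072 at this income.
η = (dQ/dI)·(I/Q) = 0.00160072 × (25020/44.604) = 0.898.

0.898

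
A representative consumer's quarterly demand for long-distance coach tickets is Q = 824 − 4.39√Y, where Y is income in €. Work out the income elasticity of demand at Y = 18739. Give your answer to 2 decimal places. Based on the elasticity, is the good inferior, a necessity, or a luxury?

At Y = 18739: Q = 223.051.
dQ/dY = -4.39/(2√Y) = -0.0160347 at this income.
η = (dQ/dY)·(Y/Q) = -0.0160347 × (18739/223.051) = -1.35.
Since η < 0, the good is an inferior good.

-1.35 (inferior good)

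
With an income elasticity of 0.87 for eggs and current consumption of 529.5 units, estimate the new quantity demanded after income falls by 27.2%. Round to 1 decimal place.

404.2

%ΔQ ≈ η × %ΔI = 0.87 × (-27.2%) = -23.664%.
New Q ≈ 529.5 × (1 − 0.23664) = 404.2.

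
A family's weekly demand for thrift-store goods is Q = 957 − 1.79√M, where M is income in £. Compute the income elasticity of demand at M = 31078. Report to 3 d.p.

-0.246

At M = 31078: Q = 641.442.
dQ/dM = -1.79/(2√M) = -0.00507688 at this income.
η = (dQ/dM)·(M/Q) = -0.00507688 × (31078/641.442) = -0.246.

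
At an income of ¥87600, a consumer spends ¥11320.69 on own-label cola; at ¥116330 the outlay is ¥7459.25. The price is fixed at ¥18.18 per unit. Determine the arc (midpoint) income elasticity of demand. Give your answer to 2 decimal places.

-1.46

With a constant price, Q₁ = 11320.69/18.18 = 622.700 and Q₂ = 7459.25/18.18 = 410.300 (equivalently, work directly with expenditure since P cancels).
Midpoint %ΔQ = (7459.25 − 11320.69)/9389.97 = -0.41123; midpoint %ΔI = (116330 − 87600)/101965 = 0.28176.
η = -0.41123 / 0.28176 = -1.46.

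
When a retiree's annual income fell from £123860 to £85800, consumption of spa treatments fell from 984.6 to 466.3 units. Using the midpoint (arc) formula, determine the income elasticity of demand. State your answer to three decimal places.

1.968

ΔQ = 466.3 − 984.6 = -518.3; midpoint Q̄ = (984.6 + 466.3)/2 = 725.45.
ΔI = 85800 − 123860 = -38060; midpoint Ī = (123860 + 85800)/2 = 104830.
η = (ΔQ/Q̄) ÷ (ΔI/Ī) = (-518.3/725.45) ÷ (-38060/104830) = 1.968.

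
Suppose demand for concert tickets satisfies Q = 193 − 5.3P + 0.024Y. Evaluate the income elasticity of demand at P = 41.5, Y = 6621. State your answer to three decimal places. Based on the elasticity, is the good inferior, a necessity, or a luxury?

1.204 (luxury)

At P = 41.5, Y = 6621: Q = 131.954.
Holding P constant, ∂Q/∂Y = 0.024.
η_Y = (∂Q/∂Y)·(Y/Q) = 0.024 × (6621/131.954) = 1.204.
Since η > 1, this is a luxury.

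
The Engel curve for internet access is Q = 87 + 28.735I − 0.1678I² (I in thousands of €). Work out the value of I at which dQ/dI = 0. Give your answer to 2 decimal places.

dQ/dI = 28.735 − 0.3356I.
The good is inferior where dQ/dI < 0. Setting dQ/dI = 0 gives I = 28.735 / 0.3356 = 85.62.

85.62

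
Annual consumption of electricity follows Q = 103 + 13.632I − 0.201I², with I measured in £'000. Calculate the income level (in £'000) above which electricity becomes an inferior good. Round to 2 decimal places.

33.91

dQ/dI = 13.632 − 0.402I.
The good is inferior where dQ/dI < 0. Setting dQ/dI = 0 gives I = 13.632 / 0.402 = 33.91.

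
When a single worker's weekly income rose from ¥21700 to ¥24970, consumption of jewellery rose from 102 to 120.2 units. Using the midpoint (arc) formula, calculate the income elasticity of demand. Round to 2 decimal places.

1.17

ΔQ = 120.2 − 102 = 18.2; midpoint Q̄ = (102 + 120.2)/2 = 111.1.
ΔI = 24970 − 21700 = 3270; midpoint Ī = (21700 + 24970)/2 = 23335.
η = (ΔQ/Q̄) ÷ (ΔI/Ī) = (18.2/111.1) ÷ (3270/23335) = 1.17.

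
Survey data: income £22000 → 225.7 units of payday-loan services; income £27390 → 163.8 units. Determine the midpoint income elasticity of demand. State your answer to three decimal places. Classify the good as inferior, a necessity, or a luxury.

ΔQ = 163.8 − 225.7 = -61.9; midpoint Q̄ = (225.7 + 163.8)/2 = 194.75.
ΔI = 27390 − 22000 = 5390; midpoint Ī = (22000 + 27390)/2 = 24695.
η = (ΔQ/Q̄) ÷ (ΔI/Ī) = (-61.9/194.75) ÷ (5390/24695) = -1.456.
η < 0 ⇒ inferior good.

-1.456 (inferior good)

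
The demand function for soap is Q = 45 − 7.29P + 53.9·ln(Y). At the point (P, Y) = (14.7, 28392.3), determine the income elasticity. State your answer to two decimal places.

0.11

At P = 14.7, Y = 28392.3: Q = 490.521.
Holding P constant, ∂Q/∂Y = 53.9/Y = 0.0018984.
η_Y = (∂Q/∂Y)·(Y/Q) = 0.0018984 × (28392.3/490.521) = 0.11.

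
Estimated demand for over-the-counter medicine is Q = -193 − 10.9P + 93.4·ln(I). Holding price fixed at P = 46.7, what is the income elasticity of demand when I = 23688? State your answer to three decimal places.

At P = 46.7, I = 23688: Q = 238.762.
Holding P constant, ∂Q/∂I = 93.4/I = 0.00394292.
η_I = (∂Q/∂I)·(I/Q) = 0.00394292 × (23688/238.762) = 0.391.

0.391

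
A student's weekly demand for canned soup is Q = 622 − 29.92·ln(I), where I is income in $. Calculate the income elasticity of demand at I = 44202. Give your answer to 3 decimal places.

At I = 44202: Q = 301.960.
dQ/dI = -29.92/I = -0.000676892 at this income.
η = (dQ/dI)·(I/Q) = -0.000676892 × (44202/301.960) = -0.099.

-0.099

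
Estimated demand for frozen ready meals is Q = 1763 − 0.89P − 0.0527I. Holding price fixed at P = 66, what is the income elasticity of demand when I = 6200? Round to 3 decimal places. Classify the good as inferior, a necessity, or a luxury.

-0.237 (inferior good)

At P = 66, I = 6200: Q = 1377.520.
Holding P constant, ∂Q/∂I = −0.0527.
η_I = (∂Q/∂I)·(I/Q) = -0.0527 × (6200/1377.520) = -0.237.
Since η < 0, this is an inferior good.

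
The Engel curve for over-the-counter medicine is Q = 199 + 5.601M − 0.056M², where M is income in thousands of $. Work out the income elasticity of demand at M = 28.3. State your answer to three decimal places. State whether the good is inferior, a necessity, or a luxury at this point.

0.220 (necessity)

At M = 28.3: Q = 312.6585.
dQ/dM = 5.601 − 0.112M = 2.43140.
η = (dQ/dM)·(M/Q) = 2.43140 × (28.3/312.6585) = 0.220.
0 < η < 1 ⇒ necessity.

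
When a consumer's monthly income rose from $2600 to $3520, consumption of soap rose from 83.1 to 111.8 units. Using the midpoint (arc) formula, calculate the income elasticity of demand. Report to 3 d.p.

ΔQ = 111.8 − 83.1 = 28.7; midpoint Q̄ = (83.1 + 111.8)/2 = 97.45.
ΔI = 3520 − 2600 = 920; midpoint Ī = (2600 + 3520)/2 = 3060.
η = (ΔQ/Q̄) ÷ (ΔI/Ī) = (28.7/97.45) ÷ (920/3060) = 0.980.

0.980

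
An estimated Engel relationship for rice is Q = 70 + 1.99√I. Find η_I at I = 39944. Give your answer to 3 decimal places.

At I = 39944: Q = 467.721.
dQ/dI = 1.99/(2√I) = 0.00497849 at this income.
η = (dQ/dI)·(I/Q) = 0.00497849 × (39944/467.721) = 0.425.

0.425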